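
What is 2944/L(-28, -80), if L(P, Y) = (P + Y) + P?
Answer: -368/17 ≈ -21.647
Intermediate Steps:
L(P, Y) = Y + 2*P
2944/L(-28, -80) = 2944/(-80 + 2*(-28)) = 2944/(-80 - 56) = 2944/(-136) = 2944*(-1/136) = -368/17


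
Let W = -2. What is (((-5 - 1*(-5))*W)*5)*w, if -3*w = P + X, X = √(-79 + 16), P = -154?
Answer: 0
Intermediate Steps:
X = 3*I*√7 (X = √(-63) = 3*I*√7 ≈ 7.9373*I)
w = 154/3 - I*√7 (w = -(-154 + 3*I*√7)/3 = 154/3 - I*√7 ≈ 51.333 - 2.6458*I)
(((-5 - 1*(-5))*W)*5)*w = (((-5 - 1*(-5))*(-2))*5)*(154/3 - I*√7) = (((-5 + 5)*(-2))*5)*(154/3 - I*√7) = ((0*(-2))*5)*(154/3 - I*√7) = (0*5)*(154/3 - I*√7) = 0*(154/3 - I*√7) = 0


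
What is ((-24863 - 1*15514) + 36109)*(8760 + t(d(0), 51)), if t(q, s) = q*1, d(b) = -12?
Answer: -37336464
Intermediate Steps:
t(q, s) = q
((-24863 - 1*15514) + 36109)*(8760 + t(d(0), 51)) = ((-24863 - 1*15514) + 36109)*(8760 - 12) = ((-24863 - 15514) + 36109)*8748 = (-40377 + 36109)*8748 = -4268*8748 = -37336464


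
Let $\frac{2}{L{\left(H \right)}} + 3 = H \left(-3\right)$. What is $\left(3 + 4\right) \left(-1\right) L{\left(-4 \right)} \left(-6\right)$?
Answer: $\frac{28}{3} \approx 9.3333$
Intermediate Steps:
$L{\left(H \right)} = \frac{2}{-3 - 3 H}$ ($L{\left(H \right)} = \frac{2}{-3 + H \left(-3\right)} = \frac{2}{-3 - 3 H}$)
$\left(3 + 4\right) \left(-1\right) L{\left(-4 \right)} \left(-6\right) = \left(3 + 4\right) \left(-1\right) \left(- \frac{2}{3 + 3 \left(-4\right)}\right) \left(-6\right) = 7 \left(-1\right) \left(- \frac{2}{3 - 12}\right) \left(-6\right) = - 7 \left(- \frac{2}{-9}\right) \left(-6\right) = - 7 \left(\left(-2\right) \left(- \frac{1}{9}\right)\right) \left(-6\right) = \left(-7\right) \frac{2}{9} \left(-6\right) = \left(- \frac{14}{9}\right) \left(-6\right) = \frac{28}{3}$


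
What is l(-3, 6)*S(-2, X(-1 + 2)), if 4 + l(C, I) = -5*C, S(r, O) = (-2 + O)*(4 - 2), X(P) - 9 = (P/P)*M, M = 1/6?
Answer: 473/3 ≈ 157.67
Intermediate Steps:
M = ⅙ ≈ 0.16667
X(P) = 55/6 (X(P) = 9 + (P/P)*(⅙) = 9 + 1*(⅙) = 9 + ⅙ = 55/6)
S(r, O) = -4 + 2*O (S(r, O) = (-2 + O)*2 = -4 + 2*O)
l(C, I) = -4 - 5*C
l(-3, 6)*S(-2, X(-1 + 2)) = (-4 - 5*(-3))*(-4 + 2*(55/6)) = (-4 + 15)*(-4 + 55/3) = 11*(43/3) = 473/3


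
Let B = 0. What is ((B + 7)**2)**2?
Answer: 2401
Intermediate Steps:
((B + 7)**2)**2 = ((0 + 7)**2)**2 = (7**2)**2 = 49**2 = 2401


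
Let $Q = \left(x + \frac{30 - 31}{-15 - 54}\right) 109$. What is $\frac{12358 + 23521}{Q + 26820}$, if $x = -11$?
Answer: $\frac{2475651}{1767958} \approx 1.4003$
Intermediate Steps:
$Q = - \frac{82622}{69}$ ($Q = \left(-11 + \frac{30 - 31}{-15 - 54}\right) 109 = \left(-11 - \frac{1}{-69}\right) 109 = \left(-11 - - \frac{1}{69}\right) 109 = \left(-11 + \frac{1}{69}\right) 109 = \left(- \frac{758}{69}\right) 109 = - \frac{82622}{69} \approx -1197.4$)
$\frac{12358 + 23521}{Q + 26820} = \frac{12358 + 23521}{- \frac{82622}{69} + 26820} = \frac{35879}{\frac{1767958}{69}} = 35879 \cdot \frac{69}{1767958} = \frac{2475651}{1767958}$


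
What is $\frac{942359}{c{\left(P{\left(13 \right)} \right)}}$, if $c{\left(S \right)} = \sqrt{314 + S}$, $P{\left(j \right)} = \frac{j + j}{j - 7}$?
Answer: $\frac{942359 \sqrt{2865}}{955} \approx 52817.0$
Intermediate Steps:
$P{\left(j \right)} = \frac{2 j}{-7 + j}$
$\frac{942359}{c{\left(P{\left(13 \right)} \right)}} = \frac{942359}{\sqrt{314 + 2 \cdot 13 \frac{1}{-7 + 13}}} = \frac{942359}{\sqrt{314 + 2 \cdot 13 \cdot \frac{1}{6}}} = \frac{942359}{\sqrt{314 + \frac{13}{3}}} = \frac{942359}{\sqrt{\frac{955}{3}}} = \frac{942359}{\frac{1}{3} \sqrt{2865}} = 942359 \frac{\sqrt{2865}}{955} = \frac{942359 \sqrt{2865}}{955}$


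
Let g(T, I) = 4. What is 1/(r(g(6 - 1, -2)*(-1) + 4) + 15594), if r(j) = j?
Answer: 1/15594 ≈ 6.4127e-5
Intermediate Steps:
1/(r(g(6 - 1, -2)*(-1) + 4) + 15594) = 1/((4*(-1) + 4) + 15594) = 1/((-4 + 4) + 15594) = 1/(0 + 15594) = 1/15594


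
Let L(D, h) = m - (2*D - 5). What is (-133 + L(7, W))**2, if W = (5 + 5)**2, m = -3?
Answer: 21025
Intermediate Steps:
W = 100 (W = 10**2 = 100)
L(D, h) = 2 - 2*D (L(D, h) = -3 - (2*D - 5) = -3 - (-5 + 2*D) = -3 + (5 - 2*D) = 2 - 2*D)
(-133 + L(7, W))**2 = (-133 + (2 - 2*7))**2 = (-133 + (2 - 14))**2 = (-133 - 12)**2 = (-145)**2 = 21025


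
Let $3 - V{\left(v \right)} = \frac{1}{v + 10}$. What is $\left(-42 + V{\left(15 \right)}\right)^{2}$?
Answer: $\frac{952576}{625} \approx 1524.1$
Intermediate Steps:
$V{\left(v \right)} = 3 - \frac{1}{10 + v}$ ($V{\left(v \right)} = 3 - \frac{1}{v + 10} = 3 - \frac{1}{10 + v}$)
$\left(-42 + V{\left(15 \right)}\right)^{2} = \left(-42 + \frac{29 + 3 \cdot 15}{10 + 15}\right)^{2} = \left(-42 + \frac{29 + 45}{25}\right)^{2} = \left(-42 + \frac{1}{25} \cdot 74\right)^{2} = \left(-42 + \frac{74}{25}\right)^{2} = \left(- \frac{976}{25}\right)^{2} = \frac{952576}{625}$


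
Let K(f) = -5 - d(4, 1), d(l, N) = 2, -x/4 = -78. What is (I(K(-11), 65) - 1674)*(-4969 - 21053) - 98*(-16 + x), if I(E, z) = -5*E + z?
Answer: 40929620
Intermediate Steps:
x = 312 (x = -4*(-78) = 312)
K(f) = -7 (K(f) = -5 - 1*2 = -5 - 2 = -7)
I(E, z) = z - 5*E
(I(K(-11), 65) - 1674)*(-4969 - 21053) - 98*(-16 + x) = ((65 - 5*(-7)) - 1674)*(-4969 - 21053) - 98*(-16 + 312) = ((65 + 35) - 1674)*(-26022) - 98*296 = (100 - 1674)*(-26022) - 29008 = -1574*(-26022) - 29008 = 40958628 - 29008 = 40929620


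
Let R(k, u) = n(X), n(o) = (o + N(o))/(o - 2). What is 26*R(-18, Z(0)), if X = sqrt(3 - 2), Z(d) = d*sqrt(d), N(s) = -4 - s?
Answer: 104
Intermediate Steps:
Z(d) = d**(3/2)
X = 1 (X = sqrt(1) = 1)
n(o) = -4/(-2 + o) (n(o) = (o + (-4 - o))/(o - 2) = -4/(-2 + o))
R(k, u) = 4 (R(k, u) = -4/(-2 + 1) = -4/(-1) = -4*(-1) = 4)
26*R(-18, Z(0)) = 26*4 = 104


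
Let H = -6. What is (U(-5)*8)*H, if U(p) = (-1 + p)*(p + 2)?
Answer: -864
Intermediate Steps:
U(p) = (-1 + p)*(2 + p)
(U(-5)*8)*H = ((-2 - 5 + (-5)²)*8)*(-6) = ((-2 - 5 + 25)*8)*(-6) = (18*8)*(-6) = 144*(-6) = -864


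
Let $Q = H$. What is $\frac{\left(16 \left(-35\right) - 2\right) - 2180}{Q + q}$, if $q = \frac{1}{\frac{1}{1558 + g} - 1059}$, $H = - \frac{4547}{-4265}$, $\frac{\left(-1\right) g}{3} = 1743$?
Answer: $- \frac{9092785328340}{3532242983} \approx -2574.2$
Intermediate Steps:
$g = -5229$ ($g = \left(-3\right) 1743 = -5229$)
$H = \frac{4547}{4265}$ ($H = \left(-4547\right) \left(- \frac{1}{4265}\right) = \frac{4547}{4265} \approx 1.0661$)
$q = - \frac{3671}{3887590}$ ($q = \frac{1}{\frac{1}{1558 - 5229} - 1059} = \frac{1}{\frac{1}{-3671} - 1059} = \frac{1}{- \frac{1}{3671} - 1059} = \frac{1}{- \frac{3887590}{3671}} = - \frac{3671}{3887590} \approx -0.00094429$)
$Q = \frac{4547}{4265} \approx 1.0661$
$\frac{\left(16 \left(-35\right) - 2\right) - 2180}{Q + q} = \frac{\left(16 \left(-35\right) - 2\right) - 2180}{\frac{4547}{4265} - \frac{3671}{3887590}} = \frac{\left(-560 - 2\right) - 2180}{\frac{3532242983}{3316114270}} = \left(-562 - 2180\right) \frac{3316114270}{3532242983} = \left(-2742\right) \frac{3316114270}{3532242983} = - \frac{9092785328340}{3532242983}$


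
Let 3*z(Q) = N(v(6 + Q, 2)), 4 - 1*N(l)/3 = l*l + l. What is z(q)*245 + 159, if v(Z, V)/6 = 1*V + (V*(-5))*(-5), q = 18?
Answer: -23924581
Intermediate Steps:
v(Z, V) = 156*V (v(Z, V) = 6*(1*V + (V*(-5))*(-5)) = 6*(V - 5*V*(-5)) = 6*(V + 25*V) = 6*(26*V) = 156*V)
N(l) = 12 - 3*l - 3*l**2 (N(l) = 12 - 3*(l*l + l) = 12 - 3*(l**2 + l) = 12 - 3*(l + l**2) = 12 + (-3*l - 3*l**2) = 12 - 3*l - 3*l**2)
z(Q) = -97652 (z(Q) = (12 - 468*2 - 3*(156*2)**2)/3 = (12 - 3*312 - 3*312**2)/3 = (12 - 936 - 3*97344)/3 = (12 - 936 - 292032)/3 = (1/3)*(-292956) = -97652)
z(q)*245 + 159 = -97652*245 + 159 = -23924740 + 159 = -23924581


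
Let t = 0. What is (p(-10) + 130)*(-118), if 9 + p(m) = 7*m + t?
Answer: -6018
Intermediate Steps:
p(m) = -9 + 7*m (p(m) = -9 + (7*m + 0) = -9 + 7*m)
(p(-10) + 130)*(-118) = ((-9 + 7*(-10)) + 130)*(-118) = ((-9 - 70) + 130)*(-118) = (-79 + 130)*(-118) = 51*(-118) = -6018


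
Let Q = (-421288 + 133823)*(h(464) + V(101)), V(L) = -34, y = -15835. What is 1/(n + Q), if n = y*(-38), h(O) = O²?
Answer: -1/61879689100 ≈ -1.6160e-11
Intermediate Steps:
Q = -61880290830 (Q = (-421288 + 133823)*(464² - 34) = -287465*(215296 - 34) = -287465*215262 = -61880290830)
n = 601730 (n = -15835*(-38) = 601730)
1/(n + Q) = 1/(601730 - 61880290830) = 1/(-61879689100) = -1/61879689100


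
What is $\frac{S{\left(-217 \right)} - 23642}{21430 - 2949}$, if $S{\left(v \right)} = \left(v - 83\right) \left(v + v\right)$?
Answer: $\frac{106558}{18481} \approx 5.7658$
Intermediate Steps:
$S{\left(v \right)} = 2 v \left(-83 + v\right)$ ($S{\left(v \right)} = \left(-83 + v\right) 2 v = 2 v \left(-83 + v\right)$)
$\frac{S{\left(-217 \right)} - 23642}{21430 - 2949} = \frac{2 \left(-217\right) \left(-83 - 217\right) - 23642}{21430 - 2949} = \frac{2 \left(-217\right) \left(-300\right) - 23642}{18481} = \left(130200 - 23642\right) \frac{1}{18481} = 106558 \cdot \frac{1}{18481} = \frac{106558}{18481}$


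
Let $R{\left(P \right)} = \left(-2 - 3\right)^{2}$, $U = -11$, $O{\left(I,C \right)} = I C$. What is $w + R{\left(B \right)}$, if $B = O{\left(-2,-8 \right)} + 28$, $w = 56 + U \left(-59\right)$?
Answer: $730$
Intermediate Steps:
$O{\left(I,C \right)} = C I$
$w = 705$ ($w = 56 - -649 = 56 + 649 = 705$)
$B = 44$ ($B = \left(-8\right) \left(-2\right) + 28 = 16 + 28 = 44$)
$R{\left(P \right)} = 25$ ($R{\left(P \right)} = \left(-5\right)^{2} = 25$)
$w + R{\left(B \right)} = 705 + 25 = 730$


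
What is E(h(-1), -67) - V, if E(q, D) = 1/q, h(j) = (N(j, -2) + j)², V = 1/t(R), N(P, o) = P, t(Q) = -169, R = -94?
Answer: 173/676 ≈ 0.25592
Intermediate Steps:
V = -1/169 (V = 1/(-169) = -1/169 ≈ -0.0059172)
h(j) = 4*j² (h(j) = (j + j)² = (2*j)² = 4*j²)
E(h(-1), -67) - V = 1/(4*(-1)²) - 1*(-1/169) = 1/(4*1) + 1/169 = 1/4 + 1/169 = ¼ + 1/169 = 173/676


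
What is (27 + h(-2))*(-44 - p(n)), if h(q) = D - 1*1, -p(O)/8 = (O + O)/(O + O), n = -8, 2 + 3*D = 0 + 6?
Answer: -984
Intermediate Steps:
D = 4/3 (D = -2/3 + (0 + 6)/3 = -2/3 + (1/3)*6 = -2/3 + 2 = 4/3 ≈ 1.3333)
p(O) = -8 (p(O) = -8*(O + O)/(O + O) = -8*2*O/(2*O) = -8*2*O*1/(2*O) = -8*1 = -8)
h(q) = 1/3 (h(q) = 4/3 - 1*1 = 4/3 - 1 = 1/3)
(27 + h(-2))*(-44 - p(n)) = (27 + 1/3)*(-44 - 1*(-8)) = 82*(-44 + 8)/3 = (82/3)*(-36) = -984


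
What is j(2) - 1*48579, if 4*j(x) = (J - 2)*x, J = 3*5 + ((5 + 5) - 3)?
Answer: -48569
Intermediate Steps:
J = 22 (J = 15 + (10 - 3) = 15 + 7 = 22)
j(x) = 5*x (j(x) = ((22 - 2)*x)/4 = (20*x)/4 = 5*x)
j(2) - 1*48579 = 5*2 - 1*48579 = 10 - 48579 = -48569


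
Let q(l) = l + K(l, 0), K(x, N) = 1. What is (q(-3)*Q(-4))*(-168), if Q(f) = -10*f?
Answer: 13440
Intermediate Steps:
q(l) = 1 + l (q(l) = l + 1 = 1 + l)
(q(-3)*Q(-4))*(-168) = ((1 - 3)*(-10*(-4)))*(-168) = -2*40*(-168) = -80*(-168) = 13440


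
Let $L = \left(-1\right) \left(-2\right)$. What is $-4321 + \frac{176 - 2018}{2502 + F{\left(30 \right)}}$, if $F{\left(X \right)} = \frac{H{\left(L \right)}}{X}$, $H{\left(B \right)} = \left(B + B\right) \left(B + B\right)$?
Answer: $- \frac{81114664}{18769} \approx -4321.7$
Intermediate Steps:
$L = 2$
$H{\left(B \right)} = 4 B^{2}$ ($H{\left(B \right)} = 2 B 2 B = 4 B^{2}$)
$F{\left(X \right)} = \frac{16}{X}$ ($F{\left(X \right)} = \frac{4 \cdot 2^{2}}{X} = \frac{4 \cdot 4}{X} = \frac{16}{X}$)
$-4321 + \frac{176 - 2018}{2502 + F{\left(30 \right)}} = -4321 + \frac{176 - 2018}{2502 + \frac{16}{30}} = -4321 - \frac{1842}{2502 + 16 \cdot \frac{1}{30}} = -4321 - \frac{1842}{2502 + \frac{8}{15}} = -4321 - \frac{1842}{\frac{37538}{15}} = -4321 - \frac{13815}{18769} = - \frac{81114664}{18769}$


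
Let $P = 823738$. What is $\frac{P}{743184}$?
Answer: $\frac{411869}{371592} \approx 1.1084$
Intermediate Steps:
$\frac{P}{743184} = \frac{823738}{743184} = 823738 \cdot \frac{1}{743184} = \frac{411869}{371592}$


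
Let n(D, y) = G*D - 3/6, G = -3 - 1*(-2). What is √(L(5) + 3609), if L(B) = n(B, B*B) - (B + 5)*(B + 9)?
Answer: √13854/2 ≈ 58.852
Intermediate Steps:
G = -1 (G = -3 + 2 = -1)
n(D, y) = -½ - D (n(D, y) = -D - 3/6 = -D - 3*⅙ = -D - ½ = -½ - D)
L(B) = -½ - B - (5 + B)*(9 + B) (L(B) = (-½ - B) - (B + 5)*(B + 9) = (-½ - B) - (5 + B)*(9 + B) = -½ - B - (5 + B)*(9 + B))
√(L(5) + 3609) = √((-91/2 - 1*5² - 15*5) + 3609) = √((-91/2 - 1*25 - 75) + 3609) = √((-91/2 - 25 - 75) + 3609) = √(-291/2 + 3609) = √(6927/2) = √13854/2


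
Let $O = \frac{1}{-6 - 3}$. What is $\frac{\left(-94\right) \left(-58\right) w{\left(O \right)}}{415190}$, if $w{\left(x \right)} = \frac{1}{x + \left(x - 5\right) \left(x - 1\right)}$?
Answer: $\frac{220806}{93625345} \approx 0.0023584$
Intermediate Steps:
$O = - \frac{1}{9}$ ($O = \frac{1}{-9} = - \frac{1}{9} \approx -0.11111$)
$w{\left(x \right)} = \frac{1}{x + \left(-1 + x\right) \left(-5 + x\right)}$ ($w{\left(x \right)} = \frac{1}{x + \left(-5 + x\right) \left(-1 + x\right)} = \frac{1}{x + \left(-1 + x\right) \left(-5 + x\right)}$)
$\frac{\left(-94\right) \left(-58\right) w{\left(O \right)}}{415190} = \frac{\left(-94\right) \left(-58\right) \frac{1}{5 + \left(- \frac{1}{9}\right)^{2} - - \frac{5}{9}}}{415190} = \frac{5452}{5 + \frac{1}{81} + \frac{5}{9}} \cdot \frac{1}{415190} = \frac{5452}{\frac{451}{81}} \cdot \frac{1}{415190} = 5452 \cdot \frac{81}{451} \cdot \frac{1}{415190} = \frac{441612}{451} \cdot \frac{1}{415190} = \frac{220806}{93625345}$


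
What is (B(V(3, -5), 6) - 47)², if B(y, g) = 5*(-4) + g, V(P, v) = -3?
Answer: 3721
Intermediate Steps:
B(y, g) = -20 + g
(B(V(3, -5), 6) - 47)² = ((-20 + 6) - 47)² = (-14 - 47)² = (-61)² = 3721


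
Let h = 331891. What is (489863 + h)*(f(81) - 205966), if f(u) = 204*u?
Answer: -155674721268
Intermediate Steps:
(489863 + h)*(f(81) - 205966) = (489863 + 331891)*(204*81 - 205966) = 821754*(16524 - 205966) = 821754*(-189442) = -155674721268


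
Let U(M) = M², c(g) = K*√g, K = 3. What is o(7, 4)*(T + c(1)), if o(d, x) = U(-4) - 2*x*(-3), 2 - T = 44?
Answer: -1560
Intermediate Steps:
T = -42 (T = 2 - 1*44 = 2 - 44 = -42)
c(g) = 3*√g
o(d, x) = 16 + 6*x (o(d, x) = (-4)² - 2*x*(-3) = 16 - (-6)*x = 16 + 6*x)
o(7, 4)*(T + c(1)) = (16 + 6*4)*(-42 + 3*√1) = (16 + 24)*(-42 + 3*1) = 40*(-42 + 3) = 40*(-39) = -1560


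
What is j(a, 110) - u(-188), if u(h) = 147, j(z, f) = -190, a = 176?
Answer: -337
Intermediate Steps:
j(a, 110) - u(-188) = -190 - 1*147 = -190 - 147 = -337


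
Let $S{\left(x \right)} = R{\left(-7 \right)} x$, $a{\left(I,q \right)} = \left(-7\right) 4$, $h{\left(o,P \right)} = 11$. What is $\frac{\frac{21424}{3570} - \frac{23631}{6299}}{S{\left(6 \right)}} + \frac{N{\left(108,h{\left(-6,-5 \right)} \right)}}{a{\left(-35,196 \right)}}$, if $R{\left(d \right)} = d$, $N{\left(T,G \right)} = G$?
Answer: $- \frac{421629701}{944472060} \approx -0.44642$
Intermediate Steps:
$a{\left(I,q \right)} = -28$
$S{\left(x \right)} = - 7 x$
$\frac{\frac{21424}{3570} - \frac{23631}{6299}}{S{\left(6 \right)}} + \frac{N{\left(108,h{\left(-6,-5 \right)} \right)}}{a{\left(-35,196 \right)}} = \frac{\frac{21424}{3570} - \frac{23631}{6299}}{\left(-7\right) 6} + \frac{11}{-28} = \frac{21424 \cdot \frac{1}{3570} - \frac{23631}{6299}}{-42} + 11 \left(- \frac{1}{28}\right) = \left(\frac{10712}{1785} - \frac{23631}{6299}\right) \left(- \frac{1}{42}\right) - \frac{11}{28} = \frac{25293553}{11243715} \left(- \frac{1}{42}\right) - \frac{11}{28} = - \frac{25293553}{472236030} - \frac{11}{28} = - \frac{421629701}{944472060}$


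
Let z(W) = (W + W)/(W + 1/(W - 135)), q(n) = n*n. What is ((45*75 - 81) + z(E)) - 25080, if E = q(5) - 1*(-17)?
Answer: -85066518/3905 ≈ -21784.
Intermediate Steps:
q(n) = n**2
E = 42 (E = 5**2 - 1*(-17) = 25 + 17 = 42)
z(W) = 2*W/(W + 1/(-135 + W)) (z(W) = (2*W)/(W + 1/(-135 + W)) = 2*W/(W + 1/(-135 + W)))
((45*75 - 81) + z(E)) - 25080 = ((45*75 - 81) + 2*42*(-135 + 42)/(1 + 42**2 - 135*42)) - 25080 = ((3375 - 81) + 2*42*(-93)/(1 + 1764 - 5670)) - 25080 = (3294 + 2*42*(-93)/(-3905)) - 25080 = (3294 + 2*42*(-1/3905)*(-93)) - 25080 = (3294 + 7812/3905) - 25080 = 12870882/3905 - 25080 = -85066518/3905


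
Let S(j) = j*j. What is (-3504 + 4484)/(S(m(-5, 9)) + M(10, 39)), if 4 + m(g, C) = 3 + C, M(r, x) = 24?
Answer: 245/22 ≈ 11.136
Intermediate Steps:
m(g, C) = -1 + C (m(g, C) = -4 + (3 + C) = -1 + C)
S(j) = j**2
(-3504 + 4484)/(S(m(-5, 9)) + M(10, 39)) = (-3504 + 4484)/((-1 + 9)**2 + 24) = 980/(8**2 + 24) = 980/(64 + 24) = 980/88 = 980*(1/88) = 245/22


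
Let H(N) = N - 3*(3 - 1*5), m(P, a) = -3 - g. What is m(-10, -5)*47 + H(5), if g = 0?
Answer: -130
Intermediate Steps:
m(P, a) = -3 (m(P, a) = -3 - 1*0 = -3 + 0 = -3)
H(N) = 6 + N (H(N) = N - 3*(3 - 5) = N - 3*(-2) = N + 6 = 6 + N)
m(-10, -5)*47 + H(5) = -3*47 + (6 + 5) = -141 + 11 = -130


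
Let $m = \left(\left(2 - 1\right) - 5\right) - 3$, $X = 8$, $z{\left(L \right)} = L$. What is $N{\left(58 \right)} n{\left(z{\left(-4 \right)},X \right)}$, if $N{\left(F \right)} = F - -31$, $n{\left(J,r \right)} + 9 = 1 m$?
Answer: $-1424$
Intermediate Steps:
$m = -7$ ($m = \left(\left(2 - 1\right) - 5\right) - 3 = \left(1 - 5\right) - 3 = -4 - 3 = -7$)
$n{\left(J,r \right)} = -16$ ($n{\left(J,r \right)} = -9 + 1 \left(-7\right) = -9 - 7 = -16$)
$N{\left(F \right)} = 31 + F$ ($N{\left(F \right)} = F + 31 = 31 + F$)
$N{\left(58 \right)} n{\left(z{\left(-4 \right)},X \right)} = \left(31 + 58\right) \left(-16\right) = 89 \left(-16\right) = -1424$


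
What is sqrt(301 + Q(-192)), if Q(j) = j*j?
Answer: sqrt(37165) ≈ 192.78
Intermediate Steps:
Q(j) = j**2
sqrt(301 + Q(-192)) = sqrt(301 + (-192)**2) = sqrt(301 + 36864) = sqrt(37165)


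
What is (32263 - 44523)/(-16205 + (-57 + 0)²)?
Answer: 3065/3239 ≈ 0.94628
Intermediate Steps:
(32263 - 44523)/(-16205 + (-57 + 0)²) = -12260/(-16205 + (-57)²) = -12260/(-16205 + 3249) = -12260/(-12956) = -12260*(-1/12956) = 3065/3239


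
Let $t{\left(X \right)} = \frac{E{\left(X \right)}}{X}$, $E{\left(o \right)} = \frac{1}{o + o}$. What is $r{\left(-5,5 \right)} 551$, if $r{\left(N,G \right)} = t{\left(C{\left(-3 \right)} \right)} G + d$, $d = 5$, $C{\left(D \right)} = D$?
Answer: $\frac{52345}{18} \approx 2908.1$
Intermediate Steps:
$E{\left(o \right)} = \frac{1}{2 o}$
$t{\left(X \right)} = \frac{1}{2 X^{2}}$ ($t{\left(X \right)} = \frac{\frac{1}{2} \frac{1}{X}}{X} = \frac{1}{2 X^{2}}$)
$r{\left(N,G \right)} = 5 + \frac{G}{18}$ ($r{\left(N,G \right)} = \frac{1}{2 \cdot 9} G + 5 = \frac{1}{2} \cdot \frac{1}{9} G + 5 = \frac{G}{18} + 5 = 5 + \frac{G}{18}$)
$r{\left(-5,5 \right)} 551 = \left(5 + \frac{1}{18} \cdot 5\right) 551 = \left(5 + \frac{5}{18}\right) 551 = \frac{95}{18} \cdot 551 = \frac{52345}{18}$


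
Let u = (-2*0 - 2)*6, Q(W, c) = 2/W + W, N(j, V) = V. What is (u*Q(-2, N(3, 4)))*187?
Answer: 6732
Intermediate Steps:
Q(W, c) = W + 2/W (Q(W, c) = 2/W + W = W + 2/W)
u = -12 (u = (0 - 2)*6 = -2*6 = -12)
(u*Q(-2, N(3, 4)))*187 = -12*(-2 + 2/(-2))*187 = -12*(-2 + 2*(-½))*187 = -12*(-2 - 1)*187 = -12*(-3)*187 = 36*187 = 6732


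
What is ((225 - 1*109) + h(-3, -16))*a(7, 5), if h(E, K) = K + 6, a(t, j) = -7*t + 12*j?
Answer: 1166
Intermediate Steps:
h(E, K) = 6 + K
((225 - 1*109) + h(-3, -16))*a(7, 5) = ((225 - 1*109) + (6 - 16))*(-7*7 + 12*5) = ((225 - 109) - 10)*(-49 + 60) = (116 - 10)*11 = 106*11 = 1166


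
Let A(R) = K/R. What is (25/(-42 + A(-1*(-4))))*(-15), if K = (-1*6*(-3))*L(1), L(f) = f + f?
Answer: 125/11 ≈ 11.364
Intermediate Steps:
L(f) = 2*f
K = 36 (K = (-1*6*(-3))*(2*1) = -6*(-3)*2 = 18*2 = 36)
A(R) = 36/R
(25/(-42 + A(-1*(-4))))*(-15) = (25/(-42 + 36/((-1*(-4)))))*(-15) = (25/(-42 + 36/4))*(-15) = (25/(-42 + 36*(1/4)))*(-15) = (25/(-42 + 9))*(-15) = (25/(-33))*(-15) = -1/33*25*(-15) = -25/33*(-15) = 125/11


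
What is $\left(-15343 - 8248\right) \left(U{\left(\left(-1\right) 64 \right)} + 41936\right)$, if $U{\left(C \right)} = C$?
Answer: $-987802352$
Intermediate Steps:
$\left(-15343 - 8248\right) \left(U{\left(\left(-1\right) 64 \right)} + 41936\right) = \left(-15343 - 8248\right) \left(\left(-1\right) 64 + 41936\right) = - 23591 \left(-64 + 41936\right) = \left(-23591\right) 41872 = -987802352$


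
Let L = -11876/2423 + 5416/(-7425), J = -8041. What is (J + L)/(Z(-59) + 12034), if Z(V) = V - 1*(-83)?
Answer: -144765124043/216932764950 ≈ -0.66733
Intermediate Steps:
Z(V) = 83 + V (Z(V) = V + 83 = 83 + V)
L = -101302268/17990775 (L = -11876*1/2423 + 5416*(-1/7425) = -11876/2423 - 5416/7425 = -101302268/17990775 ≈ -5.6308)
(J + L)/(Z(-59) + 12034) = (-8041 - 101302268/17990775)/((83 - 59) + 12034) = -144765124043/(17990775*(24 + 12034)) = -144765124043/17990775/12058 = -144765124043/17990775*1/12058 = -144765124043/216932764950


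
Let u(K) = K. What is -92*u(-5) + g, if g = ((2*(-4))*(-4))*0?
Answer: 460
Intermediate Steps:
g = 0 (g = -8*(-4)*0 = 32*0 = 0)
-92*u(-5) + g = -92*(-5) + 0 = 460 + 0 = 460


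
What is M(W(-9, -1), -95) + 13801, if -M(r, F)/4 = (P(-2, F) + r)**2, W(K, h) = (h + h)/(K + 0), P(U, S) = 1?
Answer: 1117397/81 ≈ 13795.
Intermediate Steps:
W(K, h) = 2*h/K (W(K, h) = (2*h)/K = 2*h/K)
M(r, F) = -4*(1 + r)**2
M(W(-9, -1), -95) + 13801 = -4*(1 + 2*(-1)/(-9))**2 + 13801 = -4*(1 + 2*(-1)*(-1/9))**2 + 13801 = -4*(1 + 2/9)**2 + 13801 = -4*(11/9)**2 + 13801 = -4*121/81 + 13801 = -484/81 + 13801 = 1117397/81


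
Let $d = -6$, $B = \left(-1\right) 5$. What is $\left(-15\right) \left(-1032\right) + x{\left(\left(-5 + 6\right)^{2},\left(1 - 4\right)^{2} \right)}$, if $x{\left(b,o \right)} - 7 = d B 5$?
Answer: $15637$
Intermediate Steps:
$B = -5$
$x{\left(b,o \right)} = 157$ ($x{\left(b,o \right)} = 7 + \left(-6\right) \left(-5\right) 5 = 7 + 30 \cdot 5 = 7 + 150 = 157$)
$\left(-15\right) \left(-1032\right) + x{\left(\left(-5 + 6\right)^{2},\left(1 - 4\right)^{2} \right)} = \left(-15\right) \left(-1032\right) + 157 = 15480 + 157 = 15637$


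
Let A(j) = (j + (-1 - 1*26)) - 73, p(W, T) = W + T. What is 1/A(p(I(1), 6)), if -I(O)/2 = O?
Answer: -1/96 ≈ -0.010417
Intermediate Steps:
I(O) = -2*O
p(W, T) = T + W
A(j) = -100 + j (A(j) = (j + (-1 - 26)) - 73 = (j - 27) - 73 = (-27 + j) - 73 = -100 + j)
1/A(p(I(1), 6)) = 1/(-100 + (6 - 2*1)) = 1/(-100 + (6 - 2)) = 1/(-100 + 4) = 1/(-96) = -1/96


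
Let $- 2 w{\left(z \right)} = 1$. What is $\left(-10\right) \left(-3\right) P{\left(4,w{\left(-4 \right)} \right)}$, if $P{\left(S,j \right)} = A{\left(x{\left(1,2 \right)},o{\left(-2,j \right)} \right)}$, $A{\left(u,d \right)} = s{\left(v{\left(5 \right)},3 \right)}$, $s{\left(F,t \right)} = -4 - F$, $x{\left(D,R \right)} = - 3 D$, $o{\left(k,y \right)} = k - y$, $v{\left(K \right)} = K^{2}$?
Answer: $-870$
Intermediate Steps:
$w{\left(z \right)} = - \frac{1}{2}$ ($w{\left(z \right)} = \left(- \frac{1}{2}\right) 1 = - \frac{1}{2}$)
$A{\left(u,d \right)} = -29$ ($A{\left(u,d \right)} = -4 - 5^{2} = -4 - 25 = -29$)
$P{\left(S,j \right)} = -29$
$\left(-10\right) \left(-3\right) P{\left(4,w{\left(-4 \right)} \right)} = \left(-10\right) \left(-3\right) \left(-29\right) = 30 \left(-29\right) = -870$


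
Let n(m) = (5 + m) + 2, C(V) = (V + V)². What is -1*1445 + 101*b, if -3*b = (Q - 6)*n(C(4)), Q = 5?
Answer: 2836/3 ≈ 945.33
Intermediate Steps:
C(V) = 4*V² (C(V) = (2*V)² = 4*V²)
n(m) = 7 + m
b = 71/3 (b = -(5 - 6)*(7 + 4*4²)/3 = -(-1)*(7 + 4*16)/3 = -(-1)*(7 + 64)/3 = -(-1)*71/3 = -⅓*(-71) = 71/3 ≈ 23.667)
-1*1445 + 101*b = -1*1445 + 101*(71/3) = -1445 + 7171/3 = 2836/3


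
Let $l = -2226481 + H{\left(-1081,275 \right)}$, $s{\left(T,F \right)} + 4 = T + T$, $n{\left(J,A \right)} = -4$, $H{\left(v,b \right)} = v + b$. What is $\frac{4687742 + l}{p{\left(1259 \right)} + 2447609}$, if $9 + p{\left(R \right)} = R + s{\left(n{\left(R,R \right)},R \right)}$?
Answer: $\frac{2460455}{2448847} \approx 1.0047$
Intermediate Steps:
$H{\left(v,b \right)} = b + v$
$s{\left(T,F \right)} = -4 + 2 T$ ($s{\left(T,F \right)} = -4 + \left(T + T\right) = -4 + 2 T$)
$l = -2227287$ ($l = -2226481 + \left(275 - 1081\right) = -2226481 - 806 = -2227287$)
$p{\left(R \right)} = -21 + R$ ($p{\left(R \right)} = -9 + \left(R + \left(-4 + 2 \left(-4\right)\right)\right) = -9 + \left(R - 12\right) = -9 + \left(-12 + R\right) = -21 + R$)
$\frac{4687742 + l}{p{\left(1259 \right)} + 2447609} = \frac{4687742 - 2227287}{\left(-21 + 1259\right) + 2447609} = \frac{2460455}{1238 + 2447609} = \frac{2460455}{2448847}$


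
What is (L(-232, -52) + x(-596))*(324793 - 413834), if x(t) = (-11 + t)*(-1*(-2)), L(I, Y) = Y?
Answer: 112725906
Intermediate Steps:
x(t) = -22 + 2*t (x(t) = (-11 + t)*2 = -22 + 2*t)
(L(-232, -52) + x(-596))*(324793 - 413834) = (-52 + (-22 + 2*(-596)))*(324793 - 413834) = (-52 + (-22 - 1192))*(-89041) = (-52 - 1214)*(-89041) = -1266*(-89041) = 112725906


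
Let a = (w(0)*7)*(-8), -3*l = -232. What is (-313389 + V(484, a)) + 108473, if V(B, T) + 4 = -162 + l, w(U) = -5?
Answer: -615014/3 ≈ -2.0500e+5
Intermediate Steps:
l = 232/3 (l = -⅓*(-232) = 232/3 ≈ 77.333)
a = 280 (a = -5*7*(-8) = -35*(-8) = 280)
V(B, T) = -266/3 (V(B, T) = -4 + (-162 + 232/3) = -4 - 254/3 = -266/3)
(-313389 + V(484, a)) + 108473 = (-313389 - 266/3) + 108473 = -940433/3 + 108473 = -615014/3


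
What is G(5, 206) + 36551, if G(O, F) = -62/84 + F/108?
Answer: 6908360/189 ≈ 36552.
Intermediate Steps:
G(O, F) = -31/42 + F/108 (G(O, F) = -62*1/84 + F*(1/108) = -31/42 + F/108)
G(5, 206) + 36551 = (-31/42 + (1/108)*206) + 36551 = (-31/42 + 103/54) + 36551 = 221/189 + 36551 = 6908360/189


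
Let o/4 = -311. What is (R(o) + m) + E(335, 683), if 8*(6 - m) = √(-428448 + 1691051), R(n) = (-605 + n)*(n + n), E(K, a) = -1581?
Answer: 4598737 - √1262603/8 ≈ 4.5986e+6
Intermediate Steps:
o = -1244 (o = 4*(-311) = -1244)
R(n) = 2*n*(-605 + n) (R(n) = (-605 + n)*(2*n) = 2*n*(-605 + n))
m = 6 - √1262603/8 (m = 6 - √(-428448 + 1691051)/8 = 6 - √1262603/8 ≈ -134.46)
(R(o) + m) + E(335, 683) = (2*(-1244)*(-605 - 1244) + (6 - √1262603/8)) - 1581 = (2*(-1244)*(-1849) + (6 - √1262603/8)) - 1581 = (4600312 + (6 - √1262603/8)) - 1581 = (4600318 - √1262603/8) - 1581 = 4598737 - √1262603/8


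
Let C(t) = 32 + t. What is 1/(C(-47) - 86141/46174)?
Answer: -46174/778751 ≈ -0.059292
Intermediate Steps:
1/(C(-47) - 86141/46174) = 1/((32 - 47) - 86141/46174) = 1/(-15 - 86141*1/46174) = 1/(-15 - 86141/46174) = 1/(-778751/46174) = -46174/778751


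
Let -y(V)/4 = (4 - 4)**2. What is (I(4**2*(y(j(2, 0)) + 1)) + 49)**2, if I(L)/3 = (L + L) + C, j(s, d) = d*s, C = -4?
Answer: 17689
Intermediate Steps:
y(V) = 0 (y(V) = -4*(4 - 4)**2 = -4*0**2 = -4*0 = 0)
I(L) = -12 + 6*L (I(L) = 3*((L + L) - 4) = 3*(2*L - 4) = 3*(-4 + 2*L) = -12 + 6*L)
(I(4**2*(y(j(2, 0)) + 1)) + 49)**2 = ((-12 + 6*(4**2*(0 + 1))) + 49)**2 = ((-12 + 6*(16*1)) + 49)**2 = ((-12 + 6*16) + 49)**2 = ((-12 + 96) + 49)**2 = (84 + 49)**2 = 133**2 = 17689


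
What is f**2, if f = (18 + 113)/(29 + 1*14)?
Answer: 17161/1849 ≈ 9.2812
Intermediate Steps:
f = 131/43 (f = 131/(29 + 14) = 131/43 ≈ 3.0465)
f**2 = (131/43)**2 = 17161/1849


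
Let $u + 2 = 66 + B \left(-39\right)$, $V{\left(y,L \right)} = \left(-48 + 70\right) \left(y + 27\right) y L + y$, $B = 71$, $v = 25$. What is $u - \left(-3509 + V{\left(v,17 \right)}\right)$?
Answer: $-485421$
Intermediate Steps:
$V{\left(y,L \right)} = y + L y \left(594 + 22 y\right)$ ($V{\left(y,L \right)} = 22 \left(27 + y\right) y L + y = \left(594 + 22 y\right) y L + y = y \left(594 + 22 y\right) L + y = L y \left(594 + 22 y\right) + y = y + L y \left(594 + 22 y\right)$)
$u = -2705$ ($u = -2 + \left(66 + 71 \left(-39\right)\right) = -2 + \left(66 - 2769\right) = -2 - 2703 = -2705$)
$u - \left(-3509 + V{\left(v,17 \right)}\right) = -2705 - \left(-3509 + 25 \left(1 + 594 \cdot 17 + 22 \cdot 17 \cdot 25\right)\right) = -2705 - \left(-3509 + 25 \left(1 + 10098 + 9350\right)\right) = -2705 - \left(-3509 + 25 \cdot 19449\right) = -2705 - \left(-3509 + 486225\right) = -2705 - 482716 = -485421$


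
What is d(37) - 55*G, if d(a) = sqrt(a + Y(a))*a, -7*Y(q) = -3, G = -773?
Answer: 42515 + 37*sqrt(1834)/7 ≈ 42741.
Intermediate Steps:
Y(q) = 3/7 (Y(q) = -1/7*(-3) = 3/7)
d(a) = a*sqrt(3/7 + a) (d(a) = sqrt(a + 3/7)*a = sqrt(3/7 + a)*a = a*sqrt(3/7 + a))
d(37) - 55*G = (1/7)*37*sqrt(21 + 49*37) - 55*(-773) = (1/7)*37*sqrt(21 + 1813) + 42515 = (1/7)*37*sqrt(1834) + 42515 = 37*sqrt(1834)/7 + 42515 = 42515 + 37*sqrt(1834)/7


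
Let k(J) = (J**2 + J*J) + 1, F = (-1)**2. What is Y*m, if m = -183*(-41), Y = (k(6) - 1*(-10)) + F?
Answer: 630252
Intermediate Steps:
F = 1
k(J) = 1 + 2*J**2 (k(J) = (J**2 + J**2) + 1 = 2*J**2 + 1 = 1 + 2*J**2)
Y = 84 (Y = ((1 + 2*6**2) - 1*(-10)) + 1 = ((1 + 2*36) + 10) + 1 = ((1 + 72) + 10) + 1 = (73 + 10) + 1 = 83 + 1 = 84)
m = 7503
Y*m = 84*7503 = 630252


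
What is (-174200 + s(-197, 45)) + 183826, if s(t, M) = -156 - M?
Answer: 9425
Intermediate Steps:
(-174200 + s(-197, 45)) + 183826 = (-174200 + (-156 - 1*45)) + 183826 = (-174200 + (-156 - 45)) + 183826 = (-174200 - 201) + 183826 = -174401 + 183826 = 9425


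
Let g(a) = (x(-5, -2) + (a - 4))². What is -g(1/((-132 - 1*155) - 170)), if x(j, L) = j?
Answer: -16924996/208849 ≈ -81.039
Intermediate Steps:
g(a) = (-9 + a)² (g(a) = (-5 + (a - 4))² = (-5 + (-4 + a))² = (-9 + a)²)
-g(1/((-132 - 1*155) - 170)) = -(-9 + 1/((-132 - 1*155) - 170))² = -(-9 + 1/((-132 - 155) - 170))² = -(-9 + 1/(-287 - 170))² = -(-9 + 1/(-457))² = -(-9 - 1/457)² = -(-4114/457)² = -1*16924996/208849 = -16924996/208849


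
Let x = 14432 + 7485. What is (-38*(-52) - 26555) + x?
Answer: -2662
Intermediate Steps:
x = 21917
(-38*(-52) - 26555) + x = (-38*(-52) - 26555) + 21917 = (1976 - 26555) + 21917 = -24579 + 21917 = -2662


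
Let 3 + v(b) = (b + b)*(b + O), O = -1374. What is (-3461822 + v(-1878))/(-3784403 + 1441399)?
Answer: -8752687/2343004 ≈ -3.7357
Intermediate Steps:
v(b) = -3 + 2*b*(-1374 + b) (v(b) = -3 + (b + b)*(b - 1374) = -3 + (2*b)*(-1374 + b) = -3 + 2*b*(-1374 + b))
(-3461822 + v(-1878))/(-3784403 + 1441399) = (-3461822 + (-3 - 2748*(-1878) + 2*(-1878)²))/(-3784403 + 1441399) = (-3461822 + (-3 + 5160744 + 2*3526884))/(-2343004) = (-3461822 + (-3 + 5160744 + 7053768))*(-1/2343004) = (-3461822 + 12214509)*(-1/2343004) = 8752687*(-1/2343004) = -8752687/2343004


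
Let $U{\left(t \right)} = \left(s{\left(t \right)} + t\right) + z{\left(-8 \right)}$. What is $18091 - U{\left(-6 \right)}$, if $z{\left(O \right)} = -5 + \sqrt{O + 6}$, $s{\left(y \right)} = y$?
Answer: $18108 - i \sqrt{2} \approx 18108.0 - 1.4142 i$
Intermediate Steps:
$z{\left(O \right)} = -5 + \sqrt{6 + O}$
$U{\left(t \right)} = -5 + 2 t + i \sqrt{2}$ ($U{\left(t \right)} = \left(t + t\right) - \left(5 - \sqrt{6 - 8}\right) = 2 t - \left(5 - \sqrt{-2}\right) = 2 t - \left(5 - i \sqrt{2}\right) = -5 + 2 t + i \sqrt{2}$)
$18091 - U{\left(-6 \right)} = 18091 - \left(-5 + 2 \left(-6\right) + i \sqrt{2}\right) = 18091 - \left(-5 - 12 + i \sqrt{2}\right) = 18091 - \left(-17 + i \sqrt{2}\right) = 18091 + \left(17 - i \sqrt{2}\right) = 18108 - i \sqrt{2}$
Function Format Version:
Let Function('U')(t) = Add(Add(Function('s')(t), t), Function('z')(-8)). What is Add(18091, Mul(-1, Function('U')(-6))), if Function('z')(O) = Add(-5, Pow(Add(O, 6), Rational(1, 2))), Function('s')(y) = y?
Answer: Add(18108, Mul(-1, I, Pow(2, Rational(1, 2)))) ≈ Add(18108., Mul(-1.4142, I))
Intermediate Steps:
Function('z')(O) = Add(-5, Pow(Add(6, O), Rational(1, 2)))
Function('U')(t) = Add(-5, Mul(2, t), Mul(I, Pow(2, Rational(1, 2)))) (Function('U')(t) = Add(Add(t, t), Add(-5, Pow(Add(6, -8), Rational(1, 2)))) = Add(Mul(2, t), Add(-5, Pow(-2, Rational(1, 2)))) = Add(Mul(2, t), Add(-5, Mul(I, Pow(2, Rational(1, 2))))) = Add(-5, Mul(2, t), Mul(I, Pow(2, Rational(1, 2)))))
Add(18091, Mul(-1, Function('U')(-6))) = Add(18091, Mul(-1, Add(-5, Mul(2, -6), Mul(I, Pow(2, Rational(1, 2)))))) = Add(18091, Mul(-1, Add(-5, -12, Mul(I, Pow(2, Rational(1, 2)))))) = Add(18091, Mul(-1, Add(-17, Mul(I, Pow(2, Rational(1, 2)))))) = Add(18091, Add(17, Mul(-1, I, Pow(2, Rational(1, 2))))) = Add(18108, Mul(-1, I, Pow(2, Rational(1, 2))))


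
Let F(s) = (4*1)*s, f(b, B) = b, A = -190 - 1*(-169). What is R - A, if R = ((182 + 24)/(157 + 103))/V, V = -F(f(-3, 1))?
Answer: 32863/1560 ≈ 21.066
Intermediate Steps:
A = -21 (A = -190 + 169 = -21)
F(s) = 4*s
V = 12 (V = -4*(-3) = -1*(-12) = 12)
R = 103/1560 (R = ((182 + 24)/(157 + 103))/12 = (206/260)*(1/12) = (206*(1/260))*(1/12) = (103/130)*(1/12) = 103/1560 ≈ 0.066026)
R - A = 103/1560 - 1*(-21) = 103/1560 + 21 = 32863/1560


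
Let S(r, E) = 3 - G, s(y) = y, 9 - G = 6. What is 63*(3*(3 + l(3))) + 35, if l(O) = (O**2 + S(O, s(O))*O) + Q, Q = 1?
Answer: 2492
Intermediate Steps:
G = 3 (G = 9 - 1*6 = 9 - 6 = 3)
S(r, E) = 0 (S(r, E) = 3 - 1*3 = 3 - 3 = 0)
l(O) = 1 + O**2 (l(O) = (O**2 + 0*O) + 1 = (O**2 + 0) + 1 = O**2 + 1 = 1 + O**2)
63*(3*(3 + l(3))) + 35 = 63*(3*(3 + (1 + 3**2))) + 35 = 63*(3*(3 + (1 + 9))) + 35 = 63*(3*(3 + 10)) + 35 = 63*(3*13) + 35 = 63*39 + 35 = 2457 + 35 = 2492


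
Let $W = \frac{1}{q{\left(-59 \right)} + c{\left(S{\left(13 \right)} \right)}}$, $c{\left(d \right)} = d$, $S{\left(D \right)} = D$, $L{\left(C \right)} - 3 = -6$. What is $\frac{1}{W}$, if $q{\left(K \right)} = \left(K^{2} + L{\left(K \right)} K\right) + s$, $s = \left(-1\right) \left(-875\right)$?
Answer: $4546$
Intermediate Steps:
$L{\left(C \right)} = -3$ ($L{\left(C \right)} = 3 - 6 = -3$)
$s = 875$
$q{\left(K \right)} = 875 + K^{2} - 3 K$ ($q{\left(K \right)} = \left(K^{2} - 3 K\right) + 875 = 875 + K^{2} - 3 K$)
$W = \frac{1}{4546}$ ($W = \frac{1}{\left(875 + \left(-59\right)^{2} - -177\right) + 13} = \frac{1}{\left(875 + 3481 + 177\right) + 13} = \frac{1}{4533 + 13} = \frac{1}{4546} \approx 0.00021997$)
$\frac{1}{W} = \frac{1}{\frac{1}{4546}} = 4546$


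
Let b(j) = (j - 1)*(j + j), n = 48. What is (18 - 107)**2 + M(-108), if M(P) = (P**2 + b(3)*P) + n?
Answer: 18337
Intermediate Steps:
b(j) = 2*j*(-1 + j) (b(j) = (-1 + j)*(2*j) = 2*j*(-1 + j))
M(P) = 48 + P**2 + 12*P (M(P) = (P**2 + (2*3*(-1 + 3))*P) + 48 = (P**2 + (2*3*2)*P) + 48 = (P**2 + 12*P) + 48 = 48 + P**2 + 12*P)
(18 - 107)**2 + M(-108) = (18 - 107)**2 + (48 + (-108)**2 + 12*(-108)) = (-89)**2 + (48 + 11664 - 1296) = 7921 + 10416 = 18337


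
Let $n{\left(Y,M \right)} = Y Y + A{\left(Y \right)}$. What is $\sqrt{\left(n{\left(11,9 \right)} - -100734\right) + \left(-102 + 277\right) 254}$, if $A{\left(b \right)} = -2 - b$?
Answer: $2 \sqrt{36323} \approx 381.17$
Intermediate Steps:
$n{\left(Y,M \right)} = -2 + Y^{2} - Y$ ($n{\left(Y,M \right)} = Y Y - \left(2 + Y\right) = Y^{2} - \left(2 + Y\right) = -2 + Y^{2} - Y$)
$\sqrt{\left(n{\left(11,9 \right)} - -100734\right) + \left(-102 + 277\right) 254} = \sqrt{\left(\left(-2 + 11^{2} - 11\right) - -100734\right) + \left(-102 + 277\right) 254} = \sqrt{\left(\left(-2 + 121 - 11\right) + 100734\right) + 175 \cdot 254} = \sqrt{\left(108 + 100734\right) + 44450} = \sqrt{100842 + 44450} = \sqrt{145292} = 2 \sqrt{36323}$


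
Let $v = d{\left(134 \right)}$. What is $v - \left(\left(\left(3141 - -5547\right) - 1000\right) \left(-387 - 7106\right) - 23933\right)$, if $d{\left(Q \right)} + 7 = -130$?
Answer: $57629980$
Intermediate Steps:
$d{\left(Q \right)} = -137$ ($d{\left(Q \right)} = -7 - 130 = -137$)
$v = -137$
$v - \left(\left(\left(3141 - -5547\right) - 1000\right) \left(-387 - 7106\right) - 23933\right) = -137 - \left(\left(\left(3141 - -5547\right) - 1000\right) \left(-387 - 7106\right) - 23933\right) = -137 - \left(\left(\left(3141 + 5547\right) - 1000\right) \left(-7493\right) - 23933\right) = -137 - \left(\left(8688 - 1000\right) \left(-7493\right) - 23933\right) = -137 - \left(7688 \left(-7493\right) - 23933\right) = -137 - \left(-57606184 - 23933\right) = -137 - -57630117 = -137 + 57630117 = 57629980$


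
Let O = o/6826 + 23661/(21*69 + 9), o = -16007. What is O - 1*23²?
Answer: -142405532/276453 ≈ -515.12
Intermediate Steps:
O = 3838105/276453 (O = -16007/6826 + 23661/(21*69 + 9) = -16007*1/6826 + 23661/(1449 + 9) = -16007/6826 + 23661/1458 = -16007/6826 + 23661*(1/1458) = -16007/6826 + 2629/162 = 3838105/276453 ≈ 13.883)
O - 1*23² = 3838105/276453 - 1*23² = 3838105/276453 - 1*529 = 3838105/276453 - 529 = -142405532/276453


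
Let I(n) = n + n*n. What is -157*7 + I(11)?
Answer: -967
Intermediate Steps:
I(n) = n + n²
-157*7 + I(11) = -157*7 + 11*(1 + 11) = -1099 + 11*12 = -1099 + 132 = -967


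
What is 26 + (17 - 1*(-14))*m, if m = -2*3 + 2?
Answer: -98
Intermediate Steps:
m = -4 (m = -6 + 2 = -4)
26 + (17 - 1*(-14))*m = 26 + (17 - 1*(-14))*(-4) = 26 + (17 + 14)*(-4) = 26 + 31*(-4) = 26 - 124 = -98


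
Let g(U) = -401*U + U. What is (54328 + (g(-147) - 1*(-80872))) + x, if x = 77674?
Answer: 271674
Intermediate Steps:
g(U) = -400*U
(54328 + (g(-147) - 1*(-80872))) + x = (54328 + (-400*(-147) - 1*(-80872))) + 77674 = (54328 + (58800 + 80872)) + 77674 = (54328 + 139672) + 77674 = 194000 + 77674 = 271674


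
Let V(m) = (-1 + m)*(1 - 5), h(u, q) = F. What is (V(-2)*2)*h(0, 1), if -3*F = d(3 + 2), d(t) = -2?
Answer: 16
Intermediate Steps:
F = ⅔ (F = -⅓*(-2) = ⅔ ≈ 0.66667)
h(u, q) = ⅔
V(m) = 4 - 4*m (V(m) = (-1 + m)*(-4) = 4 - 4*m)
(V(-2)*2)*h(0, 1) = ((4 - 4*(-2))*2)*(⅔) = ((4 + 8)*2)*(⅔) = (12*2)*(⅔) = 24*(⅔) = 16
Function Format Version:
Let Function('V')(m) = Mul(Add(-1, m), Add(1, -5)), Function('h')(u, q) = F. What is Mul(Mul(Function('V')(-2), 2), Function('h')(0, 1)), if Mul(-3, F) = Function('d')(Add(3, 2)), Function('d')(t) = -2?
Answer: 16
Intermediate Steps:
F = Rational(2, 3) (F = Mul(Rational(-1, 3), -2) = Rational(2, 3) ≈ 0.66667)
Function('h')(u, q) = Rational(2, 3)
Function('V')(m) = Add(4, Mul(-4, m)) (Function('V')(m) = Mul(Add(-1, m), -4) = Add(4, Mul(-4, m)))
Mul(Mul(Function('V')(-2), 2), Function('h')(0, 1)) = Mul(Mul(Add(4, Mul(-4, -2)), 2), Rational(2, 3)) = Mul(Mul(Add(4, 8), 2), Rational(2, 3)) = Mul(Mul(12, 2), Rational(2, 3)) = Mul(24, Rational(2, 3)) = 16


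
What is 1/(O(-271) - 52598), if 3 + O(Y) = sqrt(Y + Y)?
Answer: -52601/2766865743 - I*sqrt(542)/2766865743 ≈ -1.9011e-5 - 8.4142e-9*I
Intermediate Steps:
O(Y) = -3 + sqrt(2)*sqrt(Y) (O(Y) = -3 + sqrt(Y + Y) = -3 + sqrt(2*Y) = -3 + sqrt(2)*sqrt(Y))
1/(O(-271) - 52598) = 1/((-3 + sqrt(2)*sqrt(-271)) - 52598) = 1/((-3 + sqrt(2)*(I*sqrt(271))) - 52598) = 1/((-3 + I*sqrt(542)) - 52598) = 1/(-52601 + I*sqrt(542))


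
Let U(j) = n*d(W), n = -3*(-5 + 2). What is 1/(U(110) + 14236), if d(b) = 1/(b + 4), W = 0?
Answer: 4/56953 ≈ 7.0233e-5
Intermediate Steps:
d(b) = 1/(4 + b)
n = 9 (n = -3*(-3) = 9)
U(j) = 9/4 (U(j) = 9/(4 + 0) = 9/4)
1/(U(110) + 14236) = 1/(9/4 + 14236) = 1/(56953/4) = 4/56953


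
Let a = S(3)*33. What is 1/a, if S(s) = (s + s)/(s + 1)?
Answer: 2/99 ≈ 0.020202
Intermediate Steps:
S(s) = 2*s/(1 + s) (S(s) = (2*s)/(1 + s) = 2*s/(1 + s))
a = 99/2 (a = (2*3/(1 + 3))*33 = (2*3/4)*33 = (2*3*(¼))*33 = (3/2)*33 = 99/2 ≈ 49.500)
1/a = 1/(99/2) = 2/99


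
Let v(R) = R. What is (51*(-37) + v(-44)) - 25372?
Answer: -27303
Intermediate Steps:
(51*(-37) + v(-44)) - 25372 = (51*(-37) - 44) - 25372 = (-1887 - 44) - 25372 = -1931 - 25372 = -27303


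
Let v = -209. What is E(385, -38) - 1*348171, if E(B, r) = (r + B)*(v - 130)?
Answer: -465804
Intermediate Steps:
E(B, r) = -339*B - 339*r (E(B, r) = (r + B)*(-209 - 130) = (B + r)*(-339) = -339*B - 339*r)
E(385, -38) - 1*348171 = (-339*385 - 339*(-38)) - 1*348171 = (-130515 + 12882) - 348171 = -117633 - 348171 = -465804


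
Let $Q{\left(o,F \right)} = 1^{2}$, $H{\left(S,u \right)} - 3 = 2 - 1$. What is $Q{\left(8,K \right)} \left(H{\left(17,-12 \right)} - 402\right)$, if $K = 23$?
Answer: $-398$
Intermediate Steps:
$H{\left(S,u \right)} = 4$ ($H{\left(S,u \right)} = 3 + \left(2 - 1\right) = 3 + 1 = 4$)
$Q{\left(o,F \right)} = 1$
$Q{\left(8,K \right)} \left(H{\left(17,-12 \right)} - 402\right) = 1 \left(4 - 402\right) = 1 \left(-398\right) = -398$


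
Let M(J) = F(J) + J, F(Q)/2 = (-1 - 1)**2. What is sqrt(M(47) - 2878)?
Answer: I*sqrt(2823) ≈ 53.132*I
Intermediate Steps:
F(Q) = 8 (F(Q) = 2*(-1 - 1)**2 = 2*(-2)**2 = 2*4 = 8)
M(J) = 8 + J
sqrt(M(47) - 2878) = sqrt((8 + 47) - 2878) = sqrt(55 - 2878) = sqrt(-2823) = I*sqrt(2823)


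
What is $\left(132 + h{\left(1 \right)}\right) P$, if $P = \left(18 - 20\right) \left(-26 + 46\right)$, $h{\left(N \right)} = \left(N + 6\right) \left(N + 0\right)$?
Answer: $-5560$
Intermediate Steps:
$h{\left(N \right)} = N \left(6 + N\right)$ ($h{\left(N \right)} = \left(6 + N\right) N = N \left(6 + N\right)$)
$P = -40$ ($P = \left(-2\right) 20 = -40$)
$\left(132 + h{\left(1 \right)}\right) P = \left(132 + 1 \left(6 + 1\right)\right) \left(-40\right) = \left(132 + 1 \cdot 7\right) \left(-40\right) = \left(132 + 7\right) \left(-40\right) = 139 \left(-40\right) = -5560$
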